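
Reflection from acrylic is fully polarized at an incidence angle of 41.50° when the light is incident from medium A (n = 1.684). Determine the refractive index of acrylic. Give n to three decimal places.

n ≈ 1.490

Full polarization of the reflected beam means tan θ_B = n₂/n₁, where n₁ is the incident medium (medium A).
n₂ = n₁ tan θ_B = 1.684 × tan 41.50° = 1.490.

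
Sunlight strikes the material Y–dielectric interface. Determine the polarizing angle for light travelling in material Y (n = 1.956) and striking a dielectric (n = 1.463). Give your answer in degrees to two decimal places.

The reflected p-component vanishes when tan θ_B = n₂/n₁.
Brewster's condition: tan θ_B = n₂/n₁ = 1.463/1.956 = 0.7480.
θ_B = arctan(0.7480) = 36.79°.

θ_B ≈ 36.79°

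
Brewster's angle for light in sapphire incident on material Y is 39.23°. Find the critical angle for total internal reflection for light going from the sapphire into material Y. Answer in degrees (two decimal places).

θ_c ≈ 54.73°

From Brewster, n₂/n₁ = tan θ_B = tan 39.23° = 0.8165.
Then sin θ_c = n₂/n₁ = 0.8165, so θ_c = arcsin 0.8165 = 54.73°.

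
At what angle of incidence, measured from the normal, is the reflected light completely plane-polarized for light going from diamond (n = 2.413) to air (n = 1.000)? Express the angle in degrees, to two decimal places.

θ_B ≈ 22.51°

The reflected p-component vanishes when tan θ_B = n₂/n₁.
tan θ_B = n₂/n₁ = 1.000/2.413 = 0.4144.
So θ_B = arctan 0.4144 = 22.51°.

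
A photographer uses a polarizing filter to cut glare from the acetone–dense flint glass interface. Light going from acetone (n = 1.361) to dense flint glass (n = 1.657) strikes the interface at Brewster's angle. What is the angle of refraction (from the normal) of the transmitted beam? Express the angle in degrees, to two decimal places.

θ_t ≈ 39.40°

First find Brewster's angle: tan θ_B = 1.657/1.361 = 1.2175, giving θ_B = 50.60°.
Since θ_B + θ_t = 90° at Brewster incidence, θ_t = 90° − 50.60° = 39.40°.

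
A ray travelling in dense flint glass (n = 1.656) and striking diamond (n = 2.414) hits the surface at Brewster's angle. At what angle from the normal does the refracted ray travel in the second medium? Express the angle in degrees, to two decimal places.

θ_B = arctan(n₂/n₁) = arctan(2.414/1.656) = 55.55°.
The refracted ray is perpendicular to the reflected ray, so θ_t = 90° − θ_B = 34.45°.

θ_t ≈ 34.45°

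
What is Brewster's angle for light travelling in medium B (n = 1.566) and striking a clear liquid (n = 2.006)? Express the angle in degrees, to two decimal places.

θ_B ≈ 52.02°

Here n₂/n₁ = 2.006/1.566 = 1.2810, and Brewster's law gives tan θ_B = n₂/n₁.
So θ_B = arctan 1.2810 = 52.02°.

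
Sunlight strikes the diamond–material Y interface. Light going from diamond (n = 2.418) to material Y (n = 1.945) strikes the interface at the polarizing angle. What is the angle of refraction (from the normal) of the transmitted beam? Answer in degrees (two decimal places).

tan θ_B = n₂/n₁ = 1.945/2.418 = 0.8044, so θ_B = 38.81°.
At Brewster's angle the reflected and refracted rays are perpendicular, so θ_t = 90° − θ_B = 90° − 38.81° = 51.19°.

θ_t ≈ 51.19°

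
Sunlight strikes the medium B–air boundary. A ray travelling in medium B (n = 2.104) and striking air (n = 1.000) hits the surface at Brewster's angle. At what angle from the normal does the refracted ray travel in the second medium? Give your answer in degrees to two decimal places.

θ_t ≈ 64.58°

tan θ_B = n₂/n₁ = 1.000/2.104 = 0.4753, so θ_B = 25.42°.
Since θ_B + θ_t = 90° at Brewster incidence, θ_t = 90° − 25.42° = 64.58°.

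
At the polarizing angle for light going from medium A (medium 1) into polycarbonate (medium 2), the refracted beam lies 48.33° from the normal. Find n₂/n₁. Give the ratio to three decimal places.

θ_B + θ_t = 90°, so θ_B = 90° − 48.33° = 41.67°.
Then n₂/n₁ = tan θ_B = tan 41.67° = 0.890.

n₂/n₁ ≈ 0.890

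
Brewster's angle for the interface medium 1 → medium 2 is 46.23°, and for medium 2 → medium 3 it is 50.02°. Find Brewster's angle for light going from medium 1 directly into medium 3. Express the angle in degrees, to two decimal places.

θ_B ≈ 51.23°

n₂/n₁ = tan 46.23° = 1.0439 and n₃/n₂ = tan 50.02° = 1.1926.
Multiplying, n₃/n₁ = 1.0439 × 1.1926 = 1.2449, and θ_B(1→3) = arctan 1.2449 = 51.23°.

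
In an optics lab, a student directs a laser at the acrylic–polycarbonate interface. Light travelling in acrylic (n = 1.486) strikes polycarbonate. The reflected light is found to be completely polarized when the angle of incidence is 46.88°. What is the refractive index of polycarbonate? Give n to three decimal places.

n ≈ 1.587

Full polarization of the reflected beam means tan θ_B = n₂/n₁, where n₁ is the incident medium (acrylic).
n₂ = n₁ tan θ_B = 1.486 × tan 46.88° = 1.587.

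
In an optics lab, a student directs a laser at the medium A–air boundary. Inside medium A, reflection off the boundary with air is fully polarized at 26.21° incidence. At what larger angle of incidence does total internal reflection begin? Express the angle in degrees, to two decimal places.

n₂/n₁ = tan 26.21° = 0.4923; the critical angle satisfies sin θ_c = n₂/n₁.
θ_c = arcsin(0.4923) = 29.49°.

θ_c ≈ 29.49°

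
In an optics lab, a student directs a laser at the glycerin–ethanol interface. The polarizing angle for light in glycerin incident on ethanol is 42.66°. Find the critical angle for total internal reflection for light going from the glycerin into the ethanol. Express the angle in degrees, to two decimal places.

θ_c ≈ 67.14°

tan θ_B = n₂/n₁ = tan 42.66° = 0.9215.
Total internal reflection: sin θ_c = n₂/n₁ = 0.9215.
θ_c = arcsin(0.9215) = 67.14°.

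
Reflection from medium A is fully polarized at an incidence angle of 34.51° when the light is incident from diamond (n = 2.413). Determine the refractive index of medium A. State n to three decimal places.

At Brewster's angle, tan θ_B = n₂/n₁ with n₁ on the incident side (diamond) and n₂ on the transmitted side (medium A).
n₂ = n₁ tan θ_B = 2.413 × tan 34.51° = 1.659.

n ≈ 1.659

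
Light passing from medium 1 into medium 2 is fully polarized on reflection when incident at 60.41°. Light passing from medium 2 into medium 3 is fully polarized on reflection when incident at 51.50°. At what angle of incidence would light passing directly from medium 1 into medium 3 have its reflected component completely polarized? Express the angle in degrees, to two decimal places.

θ_B ≈ 65.69°

Each Brewster angle gives a ratio: n₂/n₁ = tan 60.41° = 1.7610, n₃/n₂ = tan 51.50° = 1.2572.
So n₃/n₁ = (n₂/n₁)(n₃/n₂) = 1.7610 × 1.2572 = 2.2139.
θ_B(1→3) = arctan(2.2139) = 65.69°.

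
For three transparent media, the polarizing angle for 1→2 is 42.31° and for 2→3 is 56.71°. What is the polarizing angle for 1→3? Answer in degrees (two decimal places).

θ_B ≈ 54.19°

tan θ_B(1→2) = n₂/n₁ = tan 42.31° = 0.9102.
tan θ_B(2→3) = n₃/n₂ = tan 56.71° = 1.5229.
Multiplying, n₃/n₁ = 0.9102 × 1.5229 = 1.3862, and θ_B(1→3) = arctan 1.3862 = 54.19°.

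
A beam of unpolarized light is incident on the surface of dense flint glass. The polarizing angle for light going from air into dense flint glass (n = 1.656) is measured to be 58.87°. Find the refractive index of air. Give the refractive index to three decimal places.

n ≈ 1.000

Full polarization of the reflected beam means tan θ_B = n₂/n₁, where n₁ is the incident medium (air).
n₁ = n₂ / tan θ_B = 1.656 / tan 58.87° = 1.000.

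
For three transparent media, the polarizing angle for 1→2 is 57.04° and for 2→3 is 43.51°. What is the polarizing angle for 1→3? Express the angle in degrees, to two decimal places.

n₂/n₁ = tan 57.04° = 1.5422 and n₃/n₂ = tan 43.51° = 0.9493.
So n₃/n₁ = (n₂/n₁)(n₃/n₂) = 1.5422 × 0.9493 = 1.4640.
θ_B(1→3) = arctan(1.4640) = 55.67°.

θ_B ≈ 55.67°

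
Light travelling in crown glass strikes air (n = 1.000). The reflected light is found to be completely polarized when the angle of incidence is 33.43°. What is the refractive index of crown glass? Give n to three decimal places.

Full polarization of the reflected beam means tan θ_B = n₂/n₁, where n₁ is the incident medium (crown glass).
n₁ = n₂ / tan θ_B = 1.000 / tan 33.43° = 1.515.

n ≈ 1.515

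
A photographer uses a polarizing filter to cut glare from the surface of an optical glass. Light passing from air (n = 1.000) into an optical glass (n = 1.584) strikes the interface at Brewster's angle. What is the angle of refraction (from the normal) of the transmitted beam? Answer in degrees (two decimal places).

θ_t ≈ 32.26°

tan θ_B = n₂/n₁ = 1.584/1.000 = 1.5840, so θ_B = 57.74°.
The refracted ray is perpendicular to the reflected ray, so θ_t = 90° − θ_B = 32.26°.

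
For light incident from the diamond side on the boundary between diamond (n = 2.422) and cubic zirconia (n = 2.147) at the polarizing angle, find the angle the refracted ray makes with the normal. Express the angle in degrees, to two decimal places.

θ_t ≈ 48.44°

First find Brewster's angle: tan θ_B = 2.147/2.422 = 0.8865, giving θ_B = 41.56°.
The refracted ray is perpendicular to the reflected ray, so θ_t = 90° − θ_B = 48.44°.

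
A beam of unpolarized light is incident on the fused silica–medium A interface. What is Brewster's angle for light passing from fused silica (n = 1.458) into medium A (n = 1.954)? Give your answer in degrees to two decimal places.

Brewster's condition: tan θ_B = n₂/n₁ = 1.954/1.458 = 1.3402.
So θ_B = arctan 1.3402 = 53.27°.

θ_B ≈ 53.27°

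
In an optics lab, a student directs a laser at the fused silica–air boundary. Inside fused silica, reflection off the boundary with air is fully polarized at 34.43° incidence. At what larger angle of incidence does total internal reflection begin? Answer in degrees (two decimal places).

tan θ_B = n₂/n₁ = tan 34.43° = 0.6855.
Total internal reflection: sin θ_c = n₂/n₁ = 0.6855.
θ_c = arcsin(0.6855) = 43.27°.

θ_c ≈ 43.27°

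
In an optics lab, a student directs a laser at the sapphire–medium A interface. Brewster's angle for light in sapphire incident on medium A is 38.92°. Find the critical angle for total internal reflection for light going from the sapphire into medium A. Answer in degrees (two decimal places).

θ_c ≈ 53.85°

n₂/n₁ = tan 38.92° = 0.8075; the critical angle satisfies sin θ_c = n₂/n₁.
θ_c = arcsin(0.8075) = 53.85°.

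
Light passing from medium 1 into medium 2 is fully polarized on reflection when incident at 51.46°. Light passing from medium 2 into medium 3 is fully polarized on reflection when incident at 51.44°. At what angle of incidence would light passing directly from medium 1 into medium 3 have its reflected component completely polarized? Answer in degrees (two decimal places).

θ_B ≈ 57.58°

tan θ_B(1→2) = n₂/n₁ = tan 51.46° = 1.2554.
tan θ_B(2→3) = n₃/n₂ = tan 51.44° = 1.2545.
Multiplying, n₃/n₁ = 1.2554 × 1.2545 = 1.5748, and θ_B(1→3) = arctan 1.5748 = 57.58°.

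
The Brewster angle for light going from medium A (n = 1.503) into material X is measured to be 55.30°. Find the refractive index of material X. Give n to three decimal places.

n ≈ 2.171

At the Brewster angle, tan θ_B = n₂/n₁ with n₁ on the incident side (medium A) and n₂ on the transmitted side (material X).
n₂ = n₁ tan θ_B = 1.503 × tan 55.30° = 2.171.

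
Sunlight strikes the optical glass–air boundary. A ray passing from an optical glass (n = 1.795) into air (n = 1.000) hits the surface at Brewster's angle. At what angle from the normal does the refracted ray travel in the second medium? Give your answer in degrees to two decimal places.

tan θ_B = n₂/n₁ = 1.000/1.795 = 0.5571, so θ_B = 29.12°.
At Brewster's angle the reflected and refracted rays are perpendicular, so θ_t = 90° − θ_B = 90° − 29.12° = 60.88°.

θ_t ≈ 60.88°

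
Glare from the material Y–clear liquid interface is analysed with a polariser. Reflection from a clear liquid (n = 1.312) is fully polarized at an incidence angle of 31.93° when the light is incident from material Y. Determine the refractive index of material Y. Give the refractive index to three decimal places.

n ≈ 2.105

At Brewster's angle, tan θ_B = n₂/n₁ with n₁ on the incident side (material Y) and n₂ on the transmitted side (a clear liquid).
n₁ = n₂ / tan θ_B = 1.312 / tan 31.93° = 2.105.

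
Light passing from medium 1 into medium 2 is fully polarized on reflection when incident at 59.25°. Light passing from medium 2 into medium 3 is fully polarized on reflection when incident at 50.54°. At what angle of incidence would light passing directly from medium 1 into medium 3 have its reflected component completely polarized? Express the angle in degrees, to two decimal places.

n₂/n₁ = tan 59.25° = 1.6808 and n₃/n₂ = tan 50.54° = 1.2148.
So n₃/n₁ = (n₂/n₁)(n₃/n₂) = 1.6808 × 1.2148 = 2.0419.
θ_B(1→3) = arctan(2.0419) = 63.91°.

θ_B ≈ 63.91°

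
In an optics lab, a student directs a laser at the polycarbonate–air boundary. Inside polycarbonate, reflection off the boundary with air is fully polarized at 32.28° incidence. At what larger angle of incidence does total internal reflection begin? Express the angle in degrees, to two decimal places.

n₂/n₁ = tan 32.28° = 0.6317; the critical angle satisfies sin θ_c = n₂/n₁.
θ_c = arcsin(0.6317) = 39.17°.

θ_c ≈ 39.17°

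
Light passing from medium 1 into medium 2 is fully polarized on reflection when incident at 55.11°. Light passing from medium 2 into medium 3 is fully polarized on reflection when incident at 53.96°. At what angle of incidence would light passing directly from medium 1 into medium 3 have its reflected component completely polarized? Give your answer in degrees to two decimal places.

Each Brewster angle gives a ratio: n₂/n₁ = tan 55.11° = 1.4340, n₃/n₂ = tan 53.96° = 1.3744.
n₃/n₁ = 1.9708. Then tan θ_B(1→3) = n₃/n₁, so θ_B(1→3) = arctan(1.9708) = 63.10°.

θ_B ≈ 63.10°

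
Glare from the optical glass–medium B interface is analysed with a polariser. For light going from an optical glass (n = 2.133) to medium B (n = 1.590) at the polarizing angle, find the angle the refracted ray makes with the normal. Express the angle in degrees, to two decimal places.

First find Brewster's angle: tan θ_B = 1.590/2.133 = 0.7454, giving θ_B = 36.70°.
At Brewster's angle the reflected and refracted rays are perpendicular, so θ_t = 90° − θ_B = 90° − 36.70° = 53.30°.

θ_t ≈ 53.30°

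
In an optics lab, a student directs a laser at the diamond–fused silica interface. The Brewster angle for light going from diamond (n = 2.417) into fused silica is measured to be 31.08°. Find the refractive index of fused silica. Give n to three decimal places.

n ≈ 1.457

Brewster's law: tan θ_B = n₂/n₁ (light incident in diamond, refracted into fused silica).
n₂ = n₁ tan θ_B = 2.417 × tan 31.08° = 1.457.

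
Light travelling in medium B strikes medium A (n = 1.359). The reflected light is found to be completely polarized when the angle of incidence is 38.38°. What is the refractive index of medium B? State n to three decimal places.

Brewster's law: tan θ_B = n₂/n₁ (light incident in medium B, refracted into medium A).
n₁ = n₂ / tan θ_B = 1.359 / tan 38.38° = 1.716.

n ≈ 1.716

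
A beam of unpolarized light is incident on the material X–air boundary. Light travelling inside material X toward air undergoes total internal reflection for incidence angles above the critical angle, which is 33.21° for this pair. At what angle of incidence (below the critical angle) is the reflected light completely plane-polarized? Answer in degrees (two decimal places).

sin θ_c = n₂/n₁, so n₂/n₁ = sin 33.21° = 0.5477.
Brewster: tan θ_B = n₂/n₁ = 0.5477.
θ_B = arctan(0.5477) = 28.71°.

θ_B ≈ 28.71°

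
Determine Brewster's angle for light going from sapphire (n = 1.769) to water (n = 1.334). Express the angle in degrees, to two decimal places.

At Brewster's angle the reflected and refracted rays are perpendicular, which with Snell's law gives tan θ_B = n₂/n₁.
Brewster's condition: tan θ_B = n₂/n₁ = 1.334/1.769 = 0.7541.
So θ_B = arctan 0.7541 = 37.02°.

θ_B ≈ 37.02°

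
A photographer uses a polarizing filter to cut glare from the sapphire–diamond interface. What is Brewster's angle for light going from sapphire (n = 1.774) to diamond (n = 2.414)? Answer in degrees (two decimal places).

tan θ_B = n₂/n₁ = 2.414/1.774 = 1.3608. Taking the arctangent, θ_B = 53.69°.

θ_B ≈ 53.69°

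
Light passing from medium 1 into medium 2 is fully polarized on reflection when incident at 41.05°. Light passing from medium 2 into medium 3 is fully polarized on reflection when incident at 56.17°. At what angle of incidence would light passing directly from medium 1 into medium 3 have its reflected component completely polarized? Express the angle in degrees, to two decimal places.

θ_B ≈ 52.42°

Each Brewster angle gives a ratio: n₂/n₁ = tan 41.05° = 0.8708, n₃/n₂ = tan 56.17° = 1.4921.
n₃/n₁ = 1.2993. Then tan θ_B(1→3) = n₃/n₁, so θ_B(1→3) = arctan(1.2993) = 52.42°.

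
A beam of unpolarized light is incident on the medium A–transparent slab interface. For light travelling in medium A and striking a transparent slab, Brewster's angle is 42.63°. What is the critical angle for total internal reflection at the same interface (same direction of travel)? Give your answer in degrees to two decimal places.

θ_c ≈ 67.00°

tan θ_B = n₂/n₁ = tan 42.63° = 0.9205.
Total internal reflection: sin θ_c = n₂/n₁ = 0.9205.
θ_c = arcsin(0.9205) = 67.00°.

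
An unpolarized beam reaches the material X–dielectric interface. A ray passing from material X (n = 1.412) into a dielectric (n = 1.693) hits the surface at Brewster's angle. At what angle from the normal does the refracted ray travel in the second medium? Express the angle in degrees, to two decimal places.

θ_B = arctan(n₂/n₁) = arctan(1.693/1.412) = 50.17°.
The refracted ray is perpendicular to the reflected ray, so θ_t = 90° − θ_B = 39.83°.

θ_t ≈ 39.83°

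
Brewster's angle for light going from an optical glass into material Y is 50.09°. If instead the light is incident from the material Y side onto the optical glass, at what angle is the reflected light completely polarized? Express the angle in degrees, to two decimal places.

θ_B' ≈ 39.91°

Reversing the direction swaps n₁ and n₂, so tan θ_B' = 1/tan θ_B and θ_B' = 90° − θ_B.
Hence θ_B' = 90° − 50.09° = 39.91°.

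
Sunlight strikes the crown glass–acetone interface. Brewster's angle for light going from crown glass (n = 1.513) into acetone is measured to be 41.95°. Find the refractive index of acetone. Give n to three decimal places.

Full polarization of the reflected beam means tan θ_B = n₂/n₁, where n₁ is the incident medium (crown glass).
n₂ = n₁ tan θ_B = 1.513 × tan 41.95° = 1.360.

n ≈ 1.360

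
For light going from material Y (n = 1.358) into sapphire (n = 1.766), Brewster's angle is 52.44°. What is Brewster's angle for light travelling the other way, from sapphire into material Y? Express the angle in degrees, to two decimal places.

θ_B' ≈ 37.56°

tan θ_B' = n₁/n₂ = 1/tan θ_B, so θ_B' = 90° − θ_B.
θ_B' = 90° − 52.44° = 37.56°.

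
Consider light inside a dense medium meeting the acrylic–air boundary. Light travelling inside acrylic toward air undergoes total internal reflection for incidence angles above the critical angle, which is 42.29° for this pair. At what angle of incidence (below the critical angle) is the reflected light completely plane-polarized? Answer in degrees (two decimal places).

sin θ_c = n₂/n₁, so n₂/n₁ = sin 42.29° = 0.6729.
Brewster: tan θ_B = n₂/n₁ = 0.6729.
θ_B = arctan(0.6729) = 33.94°.

θ_B ≈ 33.94°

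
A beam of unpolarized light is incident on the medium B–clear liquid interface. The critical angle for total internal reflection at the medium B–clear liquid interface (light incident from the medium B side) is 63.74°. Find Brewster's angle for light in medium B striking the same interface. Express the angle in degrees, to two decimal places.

At the critical angle sin θ_c = n₂/n₁, giving n₂/n₁ = sin 63.74° = 0.8968.
Then tan θ_B = n₂/n₁ = 0.8968, so θ_B = arctan 0.8968 = 41.89°.

θ_B ≈ 41.89°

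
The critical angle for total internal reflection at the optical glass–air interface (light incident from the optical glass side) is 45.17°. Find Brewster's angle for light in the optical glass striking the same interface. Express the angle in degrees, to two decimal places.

At the critical angle sin θ_c = n₂/n₁, giving n₂/n₁ = sin 45.17° = 0.7092.
Then tan θ_B = n₂/n₁ = 0.7092, so θ_B = arctan 0.7092 = 35.34°.

θ_B ≈ 35.34°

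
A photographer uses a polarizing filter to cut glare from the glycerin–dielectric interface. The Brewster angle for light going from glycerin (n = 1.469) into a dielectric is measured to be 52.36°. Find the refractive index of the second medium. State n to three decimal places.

At the Brewster angle, tan θ_B = n₂/n₁ with n₁ on the incident side (glycerin) and n₂ on the transmitted side (a dielectric).
n₂ = n₁ tan θ_B = 1.469 × tan 52.36° = 1.905.

n ≈ 1.905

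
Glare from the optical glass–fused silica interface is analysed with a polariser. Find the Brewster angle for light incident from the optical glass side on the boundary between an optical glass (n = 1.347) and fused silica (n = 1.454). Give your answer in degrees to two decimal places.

tan θ_B = n₂/n₁ = 1.454/1.347 = 1.0794.
θ_B = arctan(1.0794) = 47.19°.

θ_B ≈ 47.19°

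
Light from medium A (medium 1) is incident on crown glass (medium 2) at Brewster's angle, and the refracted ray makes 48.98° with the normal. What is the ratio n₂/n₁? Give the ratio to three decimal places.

At Brewster incidence θ_B = 90° − θ_t = 90° − 48.98° = 41.02°.
Then n₂/n₁ = tan θ_B = tan 41.02° = 0.870.

n₂/n₁ ≈ 0.870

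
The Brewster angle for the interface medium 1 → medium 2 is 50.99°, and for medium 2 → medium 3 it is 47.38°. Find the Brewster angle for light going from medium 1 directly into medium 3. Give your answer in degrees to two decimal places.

Each Brewster angle gives a ratio: n₂/n₁ = tan 50.99° = 1.2345, n₃/n₂ = tan 47.38° = 1.0867.
Multiplying, n₃/n₁ = 1.2345 × 1.0867 = 1.3415, and θ_B(1→3) = arctan 1.3415 = 53.30°.

θ_B ≈ 53.30°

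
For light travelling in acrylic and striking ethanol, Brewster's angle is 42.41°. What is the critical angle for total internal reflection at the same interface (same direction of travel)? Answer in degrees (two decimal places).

tan θ_B = n₂/n₁ = tan 42.41° = 0.9134.
Total internal reflection: sin θ_c = n₂/n₁ = 0.9134.
θ_c = arcsin(0.9134) = 65.99°.

θ_c ≈ 65.99°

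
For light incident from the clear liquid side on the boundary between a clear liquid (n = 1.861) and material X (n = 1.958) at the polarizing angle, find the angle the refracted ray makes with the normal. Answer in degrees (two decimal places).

θ_t ≈ 43.55°

First find Brewster's angle: tan θ_B = 1.958/1.861 = 1.0521, giving θ_B = 46.45°.
At Brewster's angle the reflected and refracted rays are perpendicular, so θ_t = 90° − θ_B = 90° − 46.45° = 43.55°.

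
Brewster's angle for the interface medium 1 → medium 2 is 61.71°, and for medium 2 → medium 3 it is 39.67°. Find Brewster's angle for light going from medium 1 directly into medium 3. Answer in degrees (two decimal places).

θ_B ≈ 57.02°

Each Brewster angle gives a ratio: n₂/n₁ = tan 61.71° = 1.8580, n₃/n₂ = tan 39.67° = 0.8293.
So n₃/n₁ = (n₂/n₁)(n₃/n₂) = 1.8580 × 0.8293 = 1.5409.
θ_B(1→3) = arctan(1.5409) = 57.02°.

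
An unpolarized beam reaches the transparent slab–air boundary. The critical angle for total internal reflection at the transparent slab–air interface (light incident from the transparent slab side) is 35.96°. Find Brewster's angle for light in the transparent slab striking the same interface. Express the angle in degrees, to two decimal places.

θ_B ≈ 30.42°

sin θ_c = n₂/n₁, so n₂/n₁ = sin 35.96° = 0.5872.
Brewster: tan θ_B = n₂/n₁ = 0.5872.
θ_B = arctan(0.5872) = 30.42°.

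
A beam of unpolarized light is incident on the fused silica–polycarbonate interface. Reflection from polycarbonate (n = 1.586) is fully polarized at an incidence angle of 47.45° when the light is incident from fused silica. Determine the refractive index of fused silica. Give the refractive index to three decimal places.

At Brewster's angle, tan θ_B = n₂/n₁ with n₁ on the incident side (fused silica) and n₂ on the transmitted side (polycarbonate).
n₁ = n₂ / tan θ_B = 1.586 / tan 47.45° = 1.456.

n ≈ 1.456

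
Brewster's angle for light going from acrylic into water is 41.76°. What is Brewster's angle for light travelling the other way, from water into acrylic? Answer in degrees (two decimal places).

Reversing the direction swaps n₁ and n₂, so tan θ_B' = 1/tan θ_B and θ_B' = 90° − θ_B.
Hence θ_B' = 90° − 41.76° = 48.24°.

θ_B' ≈ 48.24°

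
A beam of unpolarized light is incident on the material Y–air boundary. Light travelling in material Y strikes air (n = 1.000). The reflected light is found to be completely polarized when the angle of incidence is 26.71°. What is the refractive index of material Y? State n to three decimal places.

n ≈ 1.987

Brewster's law: tan θ_B = n₂/n₁ (light incident in material Y, refracted into air).
n₁ = n₂ / tan θ_B = 1.000 / tan 26.71° = 1.987.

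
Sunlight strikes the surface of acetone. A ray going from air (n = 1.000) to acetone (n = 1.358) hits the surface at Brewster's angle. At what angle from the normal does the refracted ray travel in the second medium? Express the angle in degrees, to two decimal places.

θ_B = arctan(n₂/n₁) = arctan(1.358/1.000) = 53.63°.
The refracted ray is perpendicular to the reflected ray, so θ_t = 90° − θ_B = 36.37°.

θ_t ≈ 36.37°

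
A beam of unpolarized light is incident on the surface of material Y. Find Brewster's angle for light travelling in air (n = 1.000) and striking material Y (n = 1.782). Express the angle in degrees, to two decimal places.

tan θ_B = n₂/n₁ = 1.782/1.000 = 1.7820. Taking the arctangent, θ_B = 60.70°.

θ_B ≈ 60.70°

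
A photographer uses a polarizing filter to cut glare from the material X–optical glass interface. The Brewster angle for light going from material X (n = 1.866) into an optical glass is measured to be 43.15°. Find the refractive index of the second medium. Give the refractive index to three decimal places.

At the Brewster angle, tan θ_B = n₂/n₁ with n₁ on the incident side (material X) and n₂ on the transmitted side (an optical glass).
n₂ = n₁ tan θ_B = 1.866 × tan 43.15° = 1.749.

n ≈ 1.749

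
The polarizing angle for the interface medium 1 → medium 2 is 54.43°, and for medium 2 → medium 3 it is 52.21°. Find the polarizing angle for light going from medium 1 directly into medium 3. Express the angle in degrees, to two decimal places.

θ_B ≈ 60.99°

tan θ_B(1→2) = n₂/n₁ = tan 54.43° = 1.3983.
tan θ_B(2→3) = n₃/n₂ = tan 52.21° = 1.2897.
So n₃/n₁ = (n₂/n₁)(n₃/n₂) = 1.3983 × 1.2897 = 1.8034.
θ_B(1→3) = arctan(1.8034) = 60.99°.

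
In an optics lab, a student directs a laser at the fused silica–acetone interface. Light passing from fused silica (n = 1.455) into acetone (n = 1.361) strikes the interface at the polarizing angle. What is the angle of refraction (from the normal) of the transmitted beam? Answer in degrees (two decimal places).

θ_t ≈ 46.91°

tan θ_B = n₂/n₁ = 1.361/1.455 = 0.9354, so θ_B = 43.09°.
Since θ_B + θ_t = 90° at Brewster incidence, θ_t = 90° − 43.09° = 46.91°.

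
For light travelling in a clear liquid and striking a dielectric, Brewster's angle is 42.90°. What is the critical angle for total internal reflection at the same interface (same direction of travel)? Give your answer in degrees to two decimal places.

From Brewster, n₂/n₁ = tan θ_B = tan 42.90° = 0.9293.
Then sin θ_c = n₂/n₁ = 0.9293, so θ_c = arcsin 0.9293 = 68.32°.

θ_c ≈ 68.32°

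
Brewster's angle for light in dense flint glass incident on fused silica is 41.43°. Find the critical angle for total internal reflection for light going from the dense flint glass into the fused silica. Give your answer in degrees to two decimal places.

θ_c ≈ 61.95°

tan θ_B = n₂/n₁ = tan 41.43° = 0.8825.
Total internal reflection: sin θ_c = n₂/n₁ = 0.8825.
θ_c = arcsin(0.8825) = 61.95°.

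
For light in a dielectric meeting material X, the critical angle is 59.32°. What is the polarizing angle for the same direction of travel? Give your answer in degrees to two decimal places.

θ_B ≈ 40.70°

sin θ_c = n₂/n₁, so n₂/n₁ = sin 59.32° = 0.8600.
Brewster: tan θ_B = n₂/n₁ = 0.8600.
θ_B = arctan(0.8600) = 40.70°.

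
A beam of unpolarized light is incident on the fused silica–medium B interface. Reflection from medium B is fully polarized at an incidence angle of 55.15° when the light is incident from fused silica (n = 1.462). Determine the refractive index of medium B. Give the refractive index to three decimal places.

n ≈ 2.100

Brewster's law: tan θ_B = n₂/n₁ (light incident in fused silica, refracted into medium B).
n₂ = n₁ tan θ_B = 1.462 × tan 55.15° = 2.100.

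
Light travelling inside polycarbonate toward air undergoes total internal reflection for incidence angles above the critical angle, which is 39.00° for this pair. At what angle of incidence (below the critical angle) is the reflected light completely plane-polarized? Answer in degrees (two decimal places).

θ_B ≈ 32.18°

At the critical angle sin θ_c = n₂/n₁, giving n₂/n₁ = sin 39.00° = 0.6293.
Then tan θ_B = n₂/n₁ = 0.6293, so θ_B = arctan 0.6293 = 32.18°.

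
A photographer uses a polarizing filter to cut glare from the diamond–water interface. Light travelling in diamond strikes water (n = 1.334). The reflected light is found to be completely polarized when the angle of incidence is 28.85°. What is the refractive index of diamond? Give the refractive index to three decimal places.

Full polarization of the reflected beam means tan θ_B = n₂/n₁, where n₁ is the incident medium (diamond).
n₁ = n₂ / tan θ_B = 1.334 / tan 28.85° = 2.422.

n ≈ 2.422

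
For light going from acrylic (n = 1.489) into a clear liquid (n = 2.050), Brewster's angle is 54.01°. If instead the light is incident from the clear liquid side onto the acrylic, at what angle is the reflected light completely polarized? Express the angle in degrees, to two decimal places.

The two Brewster angles are complementary: θ_B' = 90° − θ_B = 90° − 54.01° = 35.99°.

θ_B' ≈ 35.99°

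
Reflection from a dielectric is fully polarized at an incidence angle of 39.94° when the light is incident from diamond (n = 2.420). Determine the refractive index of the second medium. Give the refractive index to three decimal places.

n ≈ 2.026

At Brewster's angle, tan θ_B = n₂/n₁ with n₁ on the incident side (diamond) and n₂ on the transmitted side (a dielectric).
n₂ = n₁ tan θ_B = 2.420 × tan 39.94° = 2.026.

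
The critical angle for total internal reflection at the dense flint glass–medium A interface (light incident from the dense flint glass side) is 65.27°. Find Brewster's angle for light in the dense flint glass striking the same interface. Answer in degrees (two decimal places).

θ_B ≈ 42.25°

At the critical angle sin θ_c = n₂/n₁, giving n₂/n₁ = sin 65.27° = 0.9083.
Then tan θ_B = n₂/n₁ = 0.9083, so θ_B = arctan 0.9083 = 42.25°.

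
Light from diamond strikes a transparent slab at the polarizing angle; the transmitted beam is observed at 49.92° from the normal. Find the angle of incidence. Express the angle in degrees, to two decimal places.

Since the reflected and refracted rays are at right angles at the polarizing angle, θ_B + θ_t = 90°.
θ_B = 90° − 49.92° = 40.08°.

θ_B ≈ 40.08°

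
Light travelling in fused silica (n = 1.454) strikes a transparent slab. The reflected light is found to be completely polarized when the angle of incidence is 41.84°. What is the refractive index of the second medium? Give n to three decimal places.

n ≈ 1.302

Brewster's law: tan θ_B = n₂/n₁ (light incident in fused silica, refracted into a transparent slab).
n₂ = n₁ tan θ_B = 1.454 × tan 41.84° = 1.302.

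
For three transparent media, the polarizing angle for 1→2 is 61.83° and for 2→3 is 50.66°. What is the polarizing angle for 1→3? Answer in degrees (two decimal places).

θ_B ≈ 66.30°

tan θ_B(1→2) = n₂/n₁ = tan 61.83° = 1.8673.
tan θ_B(2→3) = n₃/n₂ = tan 50.66° = 1.2200.
So n₃/n₁ = (n₂/n₁)(n₃/n₂) = 1.8673 × 1.2200 = 2.2782.
θ_B(1→3) = arctan(2.2782) = 66.30°.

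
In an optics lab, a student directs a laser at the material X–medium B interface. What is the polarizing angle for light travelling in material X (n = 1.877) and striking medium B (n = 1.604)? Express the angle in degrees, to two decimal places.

At Brewster's angle the reflected and refracted rays are perpendicular, which with Snell's law gives tan θ_B = n₂/n₁.
Brewster's condition: tan θ_B = n₂/n₁ = 1.604/1.877 = 0.8546.
θ_B = arctan(0.8546) = 40.52°.

θ_B ≈ 40.52°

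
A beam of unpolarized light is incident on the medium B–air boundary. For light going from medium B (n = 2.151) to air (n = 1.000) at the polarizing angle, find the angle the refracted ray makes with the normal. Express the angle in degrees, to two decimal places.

θ_t ≈ 65.07°

θ_B = arctan(n₂/n₁) = arctan(1.000/2.151) = 24.93°.
Since θ_B + θ_t = 90° at Brewster incidence, θ_t = 90° − 24.93° = 65.07°.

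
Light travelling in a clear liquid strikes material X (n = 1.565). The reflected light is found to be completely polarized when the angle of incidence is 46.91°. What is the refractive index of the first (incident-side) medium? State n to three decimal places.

n ≈ 1.464

Brewster's law: tan θ_B = n₂/n₁ (light incident in a clear liquid, refracted into material X).
n₁ = n₂ / tan θ_B = 1.565 / tan 46.91° = 1.464.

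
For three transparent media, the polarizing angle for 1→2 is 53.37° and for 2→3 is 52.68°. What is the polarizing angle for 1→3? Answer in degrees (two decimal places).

n₂/n₁ = tan 53.37° = 1.3450 and n₃/n₂ = tan 52.68° = 1.3117.
n₃/n₁ = 1.7643. Then tan θ_B(1→3) = n₃/n₁, so θ_B(1→3) = arctan(1.7643) = 60.46°.

θ_B ≈ 60.46°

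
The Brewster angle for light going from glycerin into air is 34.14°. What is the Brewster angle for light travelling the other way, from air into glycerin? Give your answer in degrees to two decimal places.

θ_B' ≈ 55.86°

The two Brewster angles are complementary: θ_B' = 90° − θ_B = 90° − 34.14° = 55.86°.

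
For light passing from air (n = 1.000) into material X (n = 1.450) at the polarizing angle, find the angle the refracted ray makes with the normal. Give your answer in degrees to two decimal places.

θ_t ≈ 34.59°

θ_B = arctan(n₂/n₁) = arctan(1.450/1.000) = 55.41°.
The refracted ray is perpendicular to the reflected ray, so θ_t = 90° − θ_B = 34.59°.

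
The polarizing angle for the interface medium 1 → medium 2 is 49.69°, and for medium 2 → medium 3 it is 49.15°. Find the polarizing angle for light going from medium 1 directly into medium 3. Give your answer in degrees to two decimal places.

θ_B ≈ 53.74°

n₂/n₁ = tan 49.69° = 1.1787 and n₃/n₂ = tan 49.15° = 1.1565.
n₃/n₁ = 1.3632. Then tan θ_B(1→3) = n₃/n₁, so θ_B(1→3) = arctan(1.3632) = 53.74°.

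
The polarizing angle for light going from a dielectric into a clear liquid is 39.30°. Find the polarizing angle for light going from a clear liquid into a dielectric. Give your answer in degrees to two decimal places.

tan θ_B' = n₁/n₂ = 1/tan θ_B, so θ_B' = 90° − θ_B.
θ_B' = 90° − 39.30° = 50.70°.

θ_B' ≈ 50.70°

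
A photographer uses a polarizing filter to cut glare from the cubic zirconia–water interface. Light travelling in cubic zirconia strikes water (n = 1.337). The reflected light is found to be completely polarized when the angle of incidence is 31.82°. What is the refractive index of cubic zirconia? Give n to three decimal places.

Brewster's law: tan θ_B = n₂/n₁ (light incident in cubic zirconia, refracted into water).
n₁ = n₂ / tan θ_B = 1.337 / tan 31.82° = 2.155.

n ≈ 2.155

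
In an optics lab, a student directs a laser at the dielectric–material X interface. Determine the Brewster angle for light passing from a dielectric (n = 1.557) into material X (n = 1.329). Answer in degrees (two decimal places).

The reflected p-component vanishes when tan θ_B = n₂/n₁.
Here n₂/n₁ = 1.329/1.557 = 0.8536, and Brewster's law gives tan θ_B = n₂/n₁. Taking the arctangent, θ_B = 40.48°.

θ_B ≈ 40.48°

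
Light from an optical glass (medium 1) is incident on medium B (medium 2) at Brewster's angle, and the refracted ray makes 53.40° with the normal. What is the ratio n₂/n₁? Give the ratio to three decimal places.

n₂/n₁ ≈ 0.743

θ_B + θ_t = 90°, so θ_B = 90° − 53.40° = 36.60°.
tan θ_B = n₂/n₁, so n₂/n₁ = tan 36.60° = 0.743.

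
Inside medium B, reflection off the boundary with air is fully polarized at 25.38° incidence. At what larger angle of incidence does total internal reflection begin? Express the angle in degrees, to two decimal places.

θ_c ≈ 28.32°

n₂/n₁ = tan 25.38° = 0.4744; the critical angle satisfies sin θ_c = n₂/n₁.
θ_c = arcsin(0.4744) = 28.32°.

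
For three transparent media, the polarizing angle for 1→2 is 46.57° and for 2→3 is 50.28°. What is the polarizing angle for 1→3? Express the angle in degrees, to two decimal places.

θ_B ≈ 51.82°

n₂/n₁ = tan 46.57° = 1.0564 and n₃/n₂ = tan 50.28° = 1.2037.
So n₃/n₁ = (n₂/n₁)(n₃/n₂) = 1.0564 × 1.2037 = 1.2715.
θ_B(1→3) = arctan(1.2715) = 51.82°.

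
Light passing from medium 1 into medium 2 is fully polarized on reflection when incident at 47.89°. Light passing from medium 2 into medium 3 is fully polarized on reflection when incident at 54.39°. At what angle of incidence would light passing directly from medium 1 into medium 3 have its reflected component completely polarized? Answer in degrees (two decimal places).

tan θ_B(1→2) = n₂/n₁ = tan 47.89° = 1.1063.
tan θ_B(2→3) = n₃/n₂ = tan 54.39° = 1.3963.
Multiplying, n₃/n₁ = 1.1063 × 1.3963 = 1.5447, and θ_B(1→3) = arctan 1.5447 = 57.08°.

θ_B ≈ 57.08°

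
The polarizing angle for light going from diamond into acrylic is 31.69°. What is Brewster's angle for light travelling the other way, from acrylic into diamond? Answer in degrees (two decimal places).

θ_B' ≈ 58.31°

tan θ_B' = n₁/n₂ = 1/tan θ_B, so θ_B' = 90° − θ_B.
θ_B' = 90° − 31.69° = 58.31°.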